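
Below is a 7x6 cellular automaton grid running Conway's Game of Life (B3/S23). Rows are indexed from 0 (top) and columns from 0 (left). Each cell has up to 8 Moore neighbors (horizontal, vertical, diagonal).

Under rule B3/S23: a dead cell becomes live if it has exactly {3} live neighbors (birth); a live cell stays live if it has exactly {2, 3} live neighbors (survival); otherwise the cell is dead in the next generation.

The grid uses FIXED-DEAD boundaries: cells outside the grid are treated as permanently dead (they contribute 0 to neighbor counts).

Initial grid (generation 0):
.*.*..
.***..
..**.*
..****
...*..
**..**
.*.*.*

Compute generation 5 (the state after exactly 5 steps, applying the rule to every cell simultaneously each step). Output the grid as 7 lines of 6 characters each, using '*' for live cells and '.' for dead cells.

Simulating step by step:
Generation 0 (given above): 20 live cells
Generation 1: 14 live cells
.*.*..
.*....
.....*
.....*
.*....
**.*.*
***..*
Generation 2: 10 live cells
..*...
..*...
......
......
***.*.
....*.
*.*.*.
Generation 3: 8 live cells
......
......
......
.*....
.*.*..
*.*.**
...*..
Generation 4: 10 live cells
......
......
......
..*...
**.**.
.**.*.
...**.
Generation 5: 11 live cells
(generation 5 grid is the final answer)

Answer: ......
......
......
.***..
*...*.
**...*
..***.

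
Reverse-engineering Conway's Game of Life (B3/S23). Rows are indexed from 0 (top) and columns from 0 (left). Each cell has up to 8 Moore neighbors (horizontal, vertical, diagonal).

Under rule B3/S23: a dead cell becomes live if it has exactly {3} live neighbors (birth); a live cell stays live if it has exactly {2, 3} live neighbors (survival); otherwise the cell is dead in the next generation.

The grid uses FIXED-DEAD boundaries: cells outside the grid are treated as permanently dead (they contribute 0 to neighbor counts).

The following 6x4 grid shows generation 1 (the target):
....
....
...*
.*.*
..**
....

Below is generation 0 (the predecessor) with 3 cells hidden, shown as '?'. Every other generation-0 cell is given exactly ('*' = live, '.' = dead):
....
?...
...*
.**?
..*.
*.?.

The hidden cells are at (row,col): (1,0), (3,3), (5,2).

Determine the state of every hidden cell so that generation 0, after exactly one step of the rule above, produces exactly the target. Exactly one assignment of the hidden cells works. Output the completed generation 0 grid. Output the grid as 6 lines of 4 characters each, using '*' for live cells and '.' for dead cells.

Answer: ....
....
...*
.***
..*.
*...

Derivation:
Hidden generation-0 cells (in order): (1,0), (3,3), (5,2).
A hidden cell only influences target cells in its own 3x3 neighborhood. Try each of the 2^3 = 8 assignments, step the completed generation 0 forward once under B3/S23, and compare with the target:
  (1,0)=. (3,3)=. (5,2)=. -> step gives (2,2)='*' but target has '.' -> reject
  (1,0)=. (3,3)=. (5,2)=* -> step gives (2,2)='*' but target has '.' -> reject
  (1,0)=. (3,3)=* (5,2)=. -> step reproduces the target at every cell -> ACCEPT
  (1,0)=. (3,3)=* (5,2)=* -> step gives (4,2)='.' but target has '*' -> reject
  (1,0)=* (3,3)=. (5,2)=. -> step gives (2,1)='*' but target has '.' -> reject
  (1,0)=* (3,3)=. (5,2)=* -> step gives (2,1)='*' but target has '.' -> reject
  (1,0)=* (3,3)=* (5,2)=. -> step gives (2,1)='*' but target has '.' -> reject
  (1,0)=* (3,3)=* (5,2)=* -> step gives (2,1)='*' but target has '.' -> reject
Unique solution: (1,0)=dead, (3,3)=live, (5,2)=dead.
Check: live-neighbor counts of every cell in the completed generation 0:
0000
0011
1242
1243
2433
0211
Applying B3/S23 to generation 0 with these counts gives:
....
....
...*
.*.*
..**
....
which matches the target exactly.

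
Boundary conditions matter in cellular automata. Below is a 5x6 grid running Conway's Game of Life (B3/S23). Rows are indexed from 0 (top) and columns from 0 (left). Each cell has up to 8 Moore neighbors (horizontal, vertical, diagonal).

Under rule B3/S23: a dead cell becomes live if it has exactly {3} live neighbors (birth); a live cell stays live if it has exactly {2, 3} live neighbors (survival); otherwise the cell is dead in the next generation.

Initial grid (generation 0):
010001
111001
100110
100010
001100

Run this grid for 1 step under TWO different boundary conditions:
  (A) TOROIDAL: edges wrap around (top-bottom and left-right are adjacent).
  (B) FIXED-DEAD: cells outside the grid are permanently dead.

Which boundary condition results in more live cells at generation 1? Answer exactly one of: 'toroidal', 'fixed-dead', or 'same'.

Under TOROIDAL boundary, generation 1:
000111
001100
001110
011010
111111
Population = 17

Under FIXED-DEAD boundary, generation 1:
111000
101101
101111
011010
000100
Population = 16

Comparison: toroidal=17, fixed-dead=16 -> toroidal

Answer: toroidal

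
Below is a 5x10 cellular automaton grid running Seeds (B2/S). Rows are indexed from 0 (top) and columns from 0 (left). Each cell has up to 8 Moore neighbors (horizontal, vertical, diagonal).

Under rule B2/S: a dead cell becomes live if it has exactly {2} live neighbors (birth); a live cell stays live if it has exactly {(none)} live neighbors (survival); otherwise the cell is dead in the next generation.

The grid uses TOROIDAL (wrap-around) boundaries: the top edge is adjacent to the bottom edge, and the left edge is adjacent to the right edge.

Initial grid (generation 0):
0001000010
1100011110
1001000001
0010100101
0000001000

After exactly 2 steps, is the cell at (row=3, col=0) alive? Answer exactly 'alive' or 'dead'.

Answer: alive

Derivation:
Simulating step by step:
Generation 0 (given above): 16 live cells
Generation 1: 12 live cells
1110100000
0001000000
0000000000
0100011000
0010110001
Generation 2: 10 live cells
0000000001
1000100000
0010111000
1011000000
0000000000

Cell (3,0) at generation 2: 1 -> alive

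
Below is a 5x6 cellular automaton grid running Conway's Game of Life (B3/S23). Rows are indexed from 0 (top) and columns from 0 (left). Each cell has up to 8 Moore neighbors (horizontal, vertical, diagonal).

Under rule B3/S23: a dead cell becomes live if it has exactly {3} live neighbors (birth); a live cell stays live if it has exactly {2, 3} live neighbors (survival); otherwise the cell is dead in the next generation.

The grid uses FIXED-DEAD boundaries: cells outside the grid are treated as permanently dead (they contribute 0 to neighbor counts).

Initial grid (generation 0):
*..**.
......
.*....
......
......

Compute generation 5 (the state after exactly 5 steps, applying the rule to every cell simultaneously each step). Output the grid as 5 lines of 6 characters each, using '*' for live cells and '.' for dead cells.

Answer: ......
......
......
......
......

Derivation:
Simulating step by step:
Generation 0 (given above): 4 live cells
Generation 1: 0 live cells
......
......
......
......
......
Generation 2: 0 live cells
......
......
......
......
......
Generation 3: 0 live cells
......
......
......
......
......
Generation 4: 0 live cells
......
......
......
......
......
Generation 5: 0 live cells
(generation 5 grid is the final answer)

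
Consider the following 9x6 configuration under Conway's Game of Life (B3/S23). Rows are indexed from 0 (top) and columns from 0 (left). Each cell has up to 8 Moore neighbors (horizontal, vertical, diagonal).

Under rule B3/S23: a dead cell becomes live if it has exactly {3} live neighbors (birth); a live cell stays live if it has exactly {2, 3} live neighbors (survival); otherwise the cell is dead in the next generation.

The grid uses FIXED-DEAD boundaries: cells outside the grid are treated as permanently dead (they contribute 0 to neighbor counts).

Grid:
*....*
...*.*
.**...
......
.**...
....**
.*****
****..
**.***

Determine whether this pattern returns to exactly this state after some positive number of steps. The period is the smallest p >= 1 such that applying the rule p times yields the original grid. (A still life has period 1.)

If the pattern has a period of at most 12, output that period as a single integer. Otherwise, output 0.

Answer: 0

Derivation:
Simulating and comparing each generation to the original:
Gen 0 (original, given above): 24 live cells
Gen 1: 11 live cells, differs from original
Gen 2: 7 live cells, differs from original
Gen 3: 5 live cells, differs from original
Gen 4: 3 live cells, differs from original
Gen 5: 2 live cells, differs from original
Gen 6: 0 live cells, differs from original
Gen 7: 0 live cells, differs from original
Gen 8: 0 live cells, differs from original
Gen 9: 0 live cells, differs from original
Gen 10: 0 live cells, differs from original
Gen 11: 0 live cells, differs from original
Gen 12: 0 live cells, differs from original
No period found within 12 steps.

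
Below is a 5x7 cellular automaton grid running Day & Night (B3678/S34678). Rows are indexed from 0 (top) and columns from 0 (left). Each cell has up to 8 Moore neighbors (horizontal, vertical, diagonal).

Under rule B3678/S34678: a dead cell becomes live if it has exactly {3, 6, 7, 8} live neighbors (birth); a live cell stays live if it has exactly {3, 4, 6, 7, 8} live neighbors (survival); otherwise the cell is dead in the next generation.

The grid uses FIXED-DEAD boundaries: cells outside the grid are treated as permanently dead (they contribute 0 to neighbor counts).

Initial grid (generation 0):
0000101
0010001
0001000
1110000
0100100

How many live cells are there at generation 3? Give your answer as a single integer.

Answer: 10

Derivation:
Simulating step by step:
Generation 0 (given above): 10 live cells
Generation 1: 9 live cells
0000010
0001010
0000000
0111000
1110000
Generation 2: 10 live cells
0000100
0000100
0001100
1110000
0111000
Generation 3: 10 live cells
0000000
0000110
0111000
0100100
1110000
Population at generation 3: 10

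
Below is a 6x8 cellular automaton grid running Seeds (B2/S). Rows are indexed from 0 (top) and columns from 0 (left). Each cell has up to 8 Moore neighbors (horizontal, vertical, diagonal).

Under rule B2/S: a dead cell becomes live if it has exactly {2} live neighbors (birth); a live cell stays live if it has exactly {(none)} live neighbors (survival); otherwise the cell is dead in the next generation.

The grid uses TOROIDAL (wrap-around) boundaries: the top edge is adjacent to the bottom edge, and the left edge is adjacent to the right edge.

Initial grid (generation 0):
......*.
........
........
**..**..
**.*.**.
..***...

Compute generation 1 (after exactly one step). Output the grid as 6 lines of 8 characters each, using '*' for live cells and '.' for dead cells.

Answer: ..*.**..
........
**..**..
...*....
........
*.......

Derivation:
Simulating step by step:
Generation 0 (given above): 13 live cells
Generation 1: 9 live cells
(generation 1 grid is the final answer)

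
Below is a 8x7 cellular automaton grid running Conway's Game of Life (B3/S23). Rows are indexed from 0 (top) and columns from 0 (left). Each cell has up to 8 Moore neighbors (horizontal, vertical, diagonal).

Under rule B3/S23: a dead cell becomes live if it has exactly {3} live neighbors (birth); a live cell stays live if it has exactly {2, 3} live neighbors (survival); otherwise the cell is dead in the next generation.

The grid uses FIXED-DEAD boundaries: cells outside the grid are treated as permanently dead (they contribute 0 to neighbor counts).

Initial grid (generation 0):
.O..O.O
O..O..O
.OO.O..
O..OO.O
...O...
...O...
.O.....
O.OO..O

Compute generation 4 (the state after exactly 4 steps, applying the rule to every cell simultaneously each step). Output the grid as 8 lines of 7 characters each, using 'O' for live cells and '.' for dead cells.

Simulating step by step:
Generation 0 (given above): 20 live cells
Generation 1: 18 live cells
.....O.
O..OO..
OOO.O..
.O..OO.
..OO...
..O....
.O.O...
.OO....
Generation 2: 20 live cells
....O..
O.OOOO.
O.O....
O...OO.
.OOOO..
.O.....
.O.O...
.OO....
Generation 3: 23 live cells
....OO.
..O.OO.
O.O....
O...OO.
OOOOOO.
OO..O..
OO.....
.OO....
Generation 4: 14 live cells
(generation 4 grid is the final answer)

Answer: ...OOO.
.O..OO.
.......
O....O.
..O....
....OO.
.......
OOO....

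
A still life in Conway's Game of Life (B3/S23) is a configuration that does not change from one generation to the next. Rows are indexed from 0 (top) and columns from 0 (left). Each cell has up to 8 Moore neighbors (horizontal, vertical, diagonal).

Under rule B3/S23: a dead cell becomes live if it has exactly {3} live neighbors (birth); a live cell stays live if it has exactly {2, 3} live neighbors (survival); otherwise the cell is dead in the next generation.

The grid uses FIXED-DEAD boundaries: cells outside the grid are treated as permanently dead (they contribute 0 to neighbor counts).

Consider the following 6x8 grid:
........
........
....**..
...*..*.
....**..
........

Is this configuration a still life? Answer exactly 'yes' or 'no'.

Compute generation 1 and compare to generation 0 (given above):
Generation 1:
........
........
....**..
...*..*.
....**..
........
The grids are IDENTICAL -> still life.

Answer: yes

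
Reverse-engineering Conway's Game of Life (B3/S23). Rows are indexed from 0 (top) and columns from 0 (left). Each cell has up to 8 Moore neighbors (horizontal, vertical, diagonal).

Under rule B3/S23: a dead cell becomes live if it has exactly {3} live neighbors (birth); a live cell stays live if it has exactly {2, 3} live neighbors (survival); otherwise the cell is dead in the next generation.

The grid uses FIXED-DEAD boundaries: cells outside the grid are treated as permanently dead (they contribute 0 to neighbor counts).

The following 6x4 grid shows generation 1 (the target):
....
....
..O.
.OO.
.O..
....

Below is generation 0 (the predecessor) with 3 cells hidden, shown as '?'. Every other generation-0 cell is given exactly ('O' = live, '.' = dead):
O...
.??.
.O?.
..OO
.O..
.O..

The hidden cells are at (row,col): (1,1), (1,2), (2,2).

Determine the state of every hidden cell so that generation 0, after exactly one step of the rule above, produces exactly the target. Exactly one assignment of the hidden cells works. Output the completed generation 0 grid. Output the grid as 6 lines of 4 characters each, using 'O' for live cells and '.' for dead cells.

Answer: O...
....
.O..
..OO
.O..
.O..

Derivation:
Hidden generation-0 cells (in order): (1,1), (1,2), (2,2).
A hidden cell only influences target cells in its own 3x3 neighborhood. Try each of the 2^3 = 8 assignments, step the completed generation 0 forward once under B3/S23, and compare with the target:
  (1,1)=. (1,2)=. (2,2)=. -> step reproduces the target at every cell -> ACCEPT
  (1,1)=. (1,2)=. (2,2)=O -> step gives (1,1)='O' but target has '.' -> reject
  (1,1)=. (1,2)=O (2,2)=. -> step gives (1,1)='O' but target has '.' -> reject
  (1,1)=. (1,2)=O (2,2)=O -> step gives (1,2)='O' but target has '.' -> reject
  (1,1)=O (1,2)=. (2,2)=. -> step gives (1,0)='O' but target has '.' -> reject
  (1,1)=O (1,2)=. (2,2)=O -> step gives (1,0)='O' but target has '.' -> reject
  (1,1)=O (1,2)=O (2,2)=. -> step gives (0,1)='O' but target has '.' -> reject
  (1,1)=O (1,2)=O (2,2)=O -> step gives (0,1)='O' but target has '.' -> reject
Unique solution: (1,1)=dead, (1,2)=dead, (2,2)=dead.
Check: live-neighbor counts of every cell in the completed generation 0:
0100
2210
1132
2331
2242
2120
Applying B3/S23 to generation 0 with these counts gives:
....
....
..O.
.OO.
.O..
....
which matches the target exactly.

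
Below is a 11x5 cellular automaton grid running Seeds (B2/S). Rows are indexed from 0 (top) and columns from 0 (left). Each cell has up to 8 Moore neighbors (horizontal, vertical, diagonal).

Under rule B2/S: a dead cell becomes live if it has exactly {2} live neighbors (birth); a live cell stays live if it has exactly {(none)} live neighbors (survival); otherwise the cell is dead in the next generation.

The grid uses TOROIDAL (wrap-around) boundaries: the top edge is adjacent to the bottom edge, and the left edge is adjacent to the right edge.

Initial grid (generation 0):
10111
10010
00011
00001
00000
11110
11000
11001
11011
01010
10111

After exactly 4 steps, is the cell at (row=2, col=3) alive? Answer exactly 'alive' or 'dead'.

Simulating step by step:
Generation 0 (given above): 28 live cells
Generation 1: 2 live cells
00000
00000
00100
10000
00000
00000
00000
00000
00000
00000
00000
Generation 2: 2 live cells
00000
00000
01000
01000
00000
00000
00000
00000
00000
00000
00000
Generation 3: 4 live cells
00000
00000
10100
10100
00000
00000
00000
00000
00000
00000
00000
Generation 4: 6 live cells
00000
01000
00011
00011
01000
00000
00000
00000
00000
00000
00000

Cell (2,3) at generation 4: 1 -> alive

Answer: alive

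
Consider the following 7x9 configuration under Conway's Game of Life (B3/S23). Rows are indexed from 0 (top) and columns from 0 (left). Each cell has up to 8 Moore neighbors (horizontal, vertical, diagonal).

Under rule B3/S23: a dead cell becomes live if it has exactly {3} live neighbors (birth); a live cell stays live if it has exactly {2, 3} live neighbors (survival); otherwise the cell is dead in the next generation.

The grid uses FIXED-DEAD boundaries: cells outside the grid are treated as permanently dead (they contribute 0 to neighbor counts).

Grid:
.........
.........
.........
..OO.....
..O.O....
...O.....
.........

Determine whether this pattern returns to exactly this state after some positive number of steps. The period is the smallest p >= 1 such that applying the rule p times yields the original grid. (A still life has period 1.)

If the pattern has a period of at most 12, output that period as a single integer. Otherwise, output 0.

Simulating and comparing each generation to the original:
Gen 0 (original, given above): 5 live cells
Gen 1: 5 live cells, MATCHES original -> period = 1

Answer: 1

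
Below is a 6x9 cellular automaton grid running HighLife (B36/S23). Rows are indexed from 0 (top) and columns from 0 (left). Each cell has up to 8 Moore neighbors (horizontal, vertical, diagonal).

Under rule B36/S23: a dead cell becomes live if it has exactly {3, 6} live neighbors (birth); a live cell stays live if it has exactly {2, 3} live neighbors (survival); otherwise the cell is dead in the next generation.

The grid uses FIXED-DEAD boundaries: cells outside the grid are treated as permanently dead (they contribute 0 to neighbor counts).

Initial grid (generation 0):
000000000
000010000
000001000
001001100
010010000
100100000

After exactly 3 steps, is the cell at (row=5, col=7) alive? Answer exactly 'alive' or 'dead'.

Answer: dead

Derivation:
Simulating step by step:
Generation 0 (given above): 9 live cells
Generation 1: 11 live cells
000000000
000000000
000011100
000011100
011111000
000000000
Generation 2: 10 live cells
000000000
000001000
000010100
001000000
001100100
001110000
Generation 3: 8 live cells
000000000
000001000
000001000
001001000
010010000
001010000

Cell (5,7) at generation 3: 0 -> dead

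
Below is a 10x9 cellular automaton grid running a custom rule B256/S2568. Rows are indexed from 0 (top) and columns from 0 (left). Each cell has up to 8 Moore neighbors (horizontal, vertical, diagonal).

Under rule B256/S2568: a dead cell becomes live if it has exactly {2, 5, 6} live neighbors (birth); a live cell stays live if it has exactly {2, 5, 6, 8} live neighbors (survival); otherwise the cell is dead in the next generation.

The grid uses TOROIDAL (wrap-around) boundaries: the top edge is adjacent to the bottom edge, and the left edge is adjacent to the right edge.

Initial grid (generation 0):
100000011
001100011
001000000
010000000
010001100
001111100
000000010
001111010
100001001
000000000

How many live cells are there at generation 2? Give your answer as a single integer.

Answer: 36

Derivation:
Simulating step by step:
Generation 0 (given above): 26 live cells
Generation 1: 41 live cells
111100100
001100100
100000011
110001100
110000010
011100000
010111111
110101010
011001011
010000101
Generation 2: 36 live cells
001010101
010011100
000110000
101000001
011111000
101000000
100010000
101010011
100101100
111010010
Population at generation 2: 36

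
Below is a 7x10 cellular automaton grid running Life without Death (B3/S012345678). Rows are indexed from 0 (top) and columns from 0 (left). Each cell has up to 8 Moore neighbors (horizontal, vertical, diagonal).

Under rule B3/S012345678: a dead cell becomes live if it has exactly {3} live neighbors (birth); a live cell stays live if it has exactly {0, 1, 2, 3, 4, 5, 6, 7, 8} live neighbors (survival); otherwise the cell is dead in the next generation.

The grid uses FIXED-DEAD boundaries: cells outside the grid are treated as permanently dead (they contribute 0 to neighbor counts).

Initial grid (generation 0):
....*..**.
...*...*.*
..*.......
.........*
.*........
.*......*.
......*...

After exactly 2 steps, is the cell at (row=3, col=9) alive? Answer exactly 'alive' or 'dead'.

Answer: alive

Derivation:
Simulating step by step:
Generation 0 (given above): 12 live cells
Generation 1: 13 live cells
....*..**.
...*...*.*
..*.....*.
.........*
.*........
.*......*.
......*...
Generation 2: 14 live cells
....*..**.
...*...*.*
..*.....**
.........*
.*........
.*......*.
......*...

Cell (3,9) at generation 2: 1 -> alive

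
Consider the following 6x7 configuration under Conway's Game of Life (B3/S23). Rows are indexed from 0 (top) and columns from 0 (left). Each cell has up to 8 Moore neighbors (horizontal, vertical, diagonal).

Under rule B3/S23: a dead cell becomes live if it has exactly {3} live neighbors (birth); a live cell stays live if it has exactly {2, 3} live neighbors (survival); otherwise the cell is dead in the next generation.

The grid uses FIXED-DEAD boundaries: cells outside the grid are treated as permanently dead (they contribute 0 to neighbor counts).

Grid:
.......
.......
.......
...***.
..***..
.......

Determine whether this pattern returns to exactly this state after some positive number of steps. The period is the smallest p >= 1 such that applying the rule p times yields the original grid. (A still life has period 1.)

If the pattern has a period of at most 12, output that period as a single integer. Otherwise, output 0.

Simulating and comparing each generation to the original:
Gen 0 (original, given above): 6 live cells
Gen 1: 6 live cells, differs from original
Gen 2: 6 live cells, MATCHES original -> period = 2

Answer: 2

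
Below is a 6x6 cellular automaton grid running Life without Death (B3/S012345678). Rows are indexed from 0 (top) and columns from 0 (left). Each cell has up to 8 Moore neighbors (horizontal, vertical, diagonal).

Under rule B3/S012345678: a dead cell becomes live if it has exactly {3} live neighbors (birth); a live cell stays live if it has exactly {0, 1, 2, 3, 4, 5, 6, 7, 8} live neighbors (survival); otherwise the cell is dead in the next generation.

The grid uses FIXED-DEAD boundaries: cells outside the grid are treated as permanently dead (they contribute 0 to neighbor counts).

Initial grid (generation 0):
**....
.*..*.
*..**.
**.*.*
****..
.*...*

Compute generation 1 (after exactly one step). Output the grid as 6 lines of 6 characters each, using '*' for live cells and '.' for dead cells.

Simulating step by step:
Generation 0 (given above): 17 live cells
Generation 1: 21 live cells
(generation 1 grid is the final answer)

Answer: **....
.****.
*..***
**.*.*
****..
**...*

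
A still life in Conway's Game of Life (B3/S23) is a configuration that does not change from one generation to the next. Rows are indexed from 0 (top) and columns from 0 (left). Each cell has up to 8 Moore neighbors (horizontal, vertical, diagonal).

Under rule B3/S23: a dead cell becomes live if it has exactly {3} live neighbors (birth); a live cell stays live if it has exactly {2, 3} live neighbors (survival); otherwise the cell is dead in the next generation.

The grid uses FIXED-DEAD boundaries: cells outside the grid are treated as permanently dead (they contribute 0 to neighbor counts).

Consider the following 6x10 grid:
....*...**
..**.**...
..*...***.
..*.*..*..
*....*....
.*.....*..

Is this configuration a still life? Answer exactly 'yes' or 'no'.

Answer: no

Derivation:
Compute generation 1 and compare to generation 0 (given above):
Generation 1:
...***....
..*****..*
.**.*...*.
.*.*.*.**.
.*....*...
..........
Cell (0,3) differs: gen0=0 vs gen1=1 -> NOT a still life.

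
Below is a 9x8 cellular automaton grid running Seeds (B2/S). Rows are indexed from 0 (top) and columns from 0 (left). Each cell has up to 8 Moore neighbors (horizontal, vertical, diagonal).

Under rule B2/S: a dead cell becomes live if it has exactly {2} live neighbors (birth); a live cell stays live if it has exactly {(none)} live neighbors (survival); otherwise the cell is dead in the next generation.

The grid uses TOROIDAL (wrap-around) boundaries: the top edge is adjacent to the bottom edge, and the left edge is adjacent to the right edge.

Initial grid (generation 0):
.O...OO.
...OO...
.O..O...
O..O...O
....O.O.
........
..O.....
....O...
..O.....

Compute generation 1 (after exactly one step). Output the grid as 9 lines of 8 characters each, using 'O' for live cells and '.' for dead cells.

Simulating step by step:
Generation 0 (given above): 15 live cells
Generation 1: 20 live cells
(generation 1 grid is the final answer)

Answer: ........
OO....O.
.....O.O
.OO...O.
O..O.O..
...O.O..
...O....
.OO.....
.O.OO.O.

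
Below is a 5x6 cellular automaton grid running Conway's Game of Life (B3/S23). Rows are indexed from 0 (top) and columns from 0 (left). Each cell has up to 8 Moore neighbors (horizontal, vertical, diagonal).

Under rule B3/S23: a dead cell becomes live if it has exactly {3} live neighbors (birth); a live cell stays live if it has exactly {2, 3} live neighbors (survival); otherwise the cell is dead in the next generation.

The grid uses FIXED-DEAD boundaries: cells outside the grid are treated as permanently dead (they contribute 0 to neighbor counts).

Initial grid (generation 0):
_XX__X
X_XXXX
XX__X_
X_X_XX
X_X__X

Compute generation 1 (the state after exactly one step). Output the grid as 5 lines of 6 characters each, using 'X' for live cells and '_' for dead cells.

Simulating step by step:
Generation 0 (given above): 18 live cells
Generation 1: 13 live cells
(generation 1 grid is the final answer)

Answer: _XX__X
X____X
X_____
X_X_XX
___XXX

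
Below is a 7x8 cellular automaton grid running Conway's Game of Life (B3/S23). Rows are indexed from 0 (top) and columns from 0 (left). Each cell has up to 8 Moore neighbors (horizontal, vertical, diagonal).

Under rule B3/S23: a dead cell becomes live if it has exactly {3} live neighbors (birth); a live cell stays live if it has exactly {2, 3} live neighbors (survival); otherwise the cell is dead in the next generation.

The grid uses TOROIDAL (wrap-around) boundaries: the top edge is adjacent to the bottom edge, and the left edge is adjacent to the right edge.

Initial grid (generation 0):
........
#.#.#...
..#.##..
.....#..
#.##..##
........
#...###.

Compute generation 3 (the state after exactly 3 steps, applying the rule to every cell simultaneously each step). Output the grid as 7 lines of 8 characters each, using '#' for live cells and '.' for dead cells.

Simulating step by step:
Generation 0 (given above): 16 live cells
Generation 1: 21 live cells
.#.##..#
.#..##..
.#..##..
.##..#.#
......##
##.##...
.....#..
Generation 2: 25 live cells
#.##..#.
.#....#.
.#.#....
.##.##.#
...#####
#...####
.#...#..
Generation 3: 23 live cells
(generation 3 grid is the final answer)

Answer: #.#..###
##.#...#
.#.####.
.#.....#
.##.....
#..#....
.###....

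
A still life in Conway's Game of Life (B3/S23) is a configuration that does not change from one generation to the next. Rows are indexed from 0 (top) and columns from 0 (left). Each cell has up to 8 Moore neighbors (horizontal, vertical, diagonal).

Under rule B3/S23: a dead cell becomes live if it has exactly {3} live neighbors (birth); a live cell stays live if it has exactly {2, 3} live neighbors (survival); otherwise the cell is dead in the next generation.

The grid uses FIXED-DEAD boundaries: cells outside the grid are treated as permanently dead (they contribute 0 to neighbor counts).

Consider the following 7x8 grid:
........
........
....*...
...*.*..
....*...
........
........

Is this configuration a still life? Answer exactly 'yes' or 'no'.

Answer: yes

Derivation:
Compute generation 1 and compare to generation 0 (given above):
Generation 1:
........
........
....*...
...*.*..
....*...
........
........
The grids are IDENTICAL -> still life.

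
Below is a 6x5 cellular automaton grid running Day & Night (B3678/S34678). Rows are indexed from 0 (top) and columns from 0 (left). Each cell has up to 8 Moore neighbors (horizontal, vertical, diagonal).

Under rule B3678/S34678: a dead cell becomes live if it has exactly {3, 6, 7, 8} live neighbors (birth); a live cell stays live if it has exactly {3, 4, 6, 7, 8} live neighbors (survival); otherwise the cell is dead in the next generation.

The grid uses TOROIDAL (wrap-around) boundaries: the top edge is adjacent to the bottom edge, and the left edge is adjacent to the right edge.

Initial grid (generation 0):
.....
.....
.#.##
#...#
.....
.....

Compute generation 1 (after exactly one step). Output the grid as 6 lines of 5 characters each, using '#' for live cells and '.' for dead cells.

Simulating step by step:
Generation 0 (given above): 5 live cells
Generation 1: 4 live cells
(generation 1 grid is the final answer)

Answer: .....
.....
....#
#..##
.....
.....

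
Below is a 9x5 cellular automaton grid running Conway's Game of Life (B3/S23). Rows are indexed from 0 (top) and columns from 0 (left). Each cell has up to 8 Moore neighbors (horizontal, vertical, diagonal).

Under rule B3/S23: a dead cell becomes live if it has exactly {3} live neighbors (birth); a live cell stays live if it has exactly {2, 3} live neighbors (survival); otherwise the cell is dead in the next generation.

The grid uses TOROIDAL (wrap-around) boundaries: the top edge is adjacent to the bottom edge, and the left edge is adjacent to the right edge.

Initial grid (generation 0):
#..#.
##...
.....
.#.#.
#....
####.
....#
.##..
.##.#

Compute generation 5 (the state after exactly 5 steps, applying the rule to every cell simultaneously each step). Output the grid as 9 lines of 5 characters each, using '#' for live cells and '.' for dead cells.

Answer: .....
...#.
.....
#.#..
#..##
.##..
.#...
..#.#
.#...

Derivation:
Simulating step by step:
Generation 0 (given above): 17 live cells
Generation 1: 17 live cells
...#.
##..#
###..
.....
#..#.
####.
....#
.##..
....#
Generation 2: 19 live cells
...#.
...##
..#.#
#.#.#
#..#.
####.
....#
#..#.
..##.
Generation 3: 14 live cells
.....
..#.#
.##..
#.#..
.....
####.
.....
..##.
..##.
Generation 4: 17 live cells
..#..
.###.
#.#..
..#..
#..##
.##..
....#
..##.
..##.
Generation 5: 12 live cells
(generation 5 grid is the final answer)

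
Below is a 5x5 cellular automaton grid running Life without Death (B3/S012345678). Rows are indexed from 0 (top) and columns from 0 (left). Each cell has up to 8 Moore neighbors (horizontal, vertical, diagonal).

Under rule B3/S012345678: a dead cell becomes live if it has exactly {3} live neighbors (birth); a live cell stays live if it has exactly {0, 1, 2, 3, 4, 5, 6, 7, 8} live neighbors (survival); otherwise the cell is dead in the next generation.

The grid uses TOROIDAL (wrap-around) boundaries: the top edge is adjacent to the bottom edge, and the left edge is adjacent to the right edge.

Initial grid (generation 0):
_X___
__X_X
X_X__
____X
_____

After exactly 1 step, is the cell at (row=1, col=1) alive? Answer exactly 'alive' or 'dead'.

Answer: dead

Derivation:
Simulating step by step:
Generation 0 (given above): 6 live cells
Generation 1: 10 live cells
_X___
X_XXX
XXX_X
____X
_____

Cell (1,1) at generation 1: 0 -> dead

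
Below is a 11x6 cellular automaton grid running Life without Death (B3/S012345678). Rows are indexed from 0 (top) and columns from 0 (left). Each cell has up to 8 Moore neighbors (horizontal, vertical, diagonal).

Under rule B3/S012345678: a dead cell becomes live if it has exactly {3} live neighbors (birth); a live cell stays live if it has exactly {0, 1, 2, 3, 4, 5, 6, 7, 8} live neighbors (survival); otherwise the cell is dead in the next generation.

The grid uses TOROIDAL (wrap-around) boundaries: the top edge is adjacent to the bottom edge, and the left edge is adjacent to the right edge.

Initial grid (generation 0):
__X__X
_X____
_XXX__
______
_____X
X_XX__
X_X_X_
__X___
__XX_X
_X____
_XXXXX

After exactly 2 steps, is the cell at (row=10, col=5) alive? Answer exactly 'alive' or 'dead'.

Simulating step by step:
Generation 0 (given above): 23 live cells
Generation 1: 32 live cells
__X__X
XX_X__
_XXX__
__X___
_____X
X_XXX_
X_X_XX
__X_XX
_XXX_X
_X___X
_XXXXX
Generation 2: 39 live cells
__X__X
XX_XX_
XXXX__
_XXX__
_XX_XX
X_XXX_
X_X_XX
__X_XX
_XXX_X
_X___X
_XXXXX

Cell (10,5) at generation 2: 1 -> alive

Answer: alive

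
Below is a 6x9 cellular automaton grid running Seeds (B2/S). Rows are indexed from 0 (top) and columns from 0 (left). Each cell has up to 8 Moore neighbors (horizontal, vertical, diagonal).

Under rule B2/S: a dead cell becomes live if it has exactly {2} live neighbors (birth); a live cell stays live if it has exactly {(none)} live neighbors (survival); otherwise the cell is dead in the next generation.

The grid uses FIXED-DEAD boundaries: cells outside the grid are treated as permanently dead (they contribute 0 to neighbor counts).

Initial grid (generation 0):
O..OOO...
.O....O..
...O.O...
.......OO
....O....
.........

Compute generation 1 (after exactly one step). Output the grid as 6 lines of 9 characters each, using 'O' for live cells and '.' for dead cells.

Answer: .OO...O..
O........
..O.O...O
...O.OO..
.......OO
.........

Derivation:
Simulating step by step:
Generation 0 (given above): 11 live cells
Generation 1: 12 live cells
(generation 1 grid is the final answer)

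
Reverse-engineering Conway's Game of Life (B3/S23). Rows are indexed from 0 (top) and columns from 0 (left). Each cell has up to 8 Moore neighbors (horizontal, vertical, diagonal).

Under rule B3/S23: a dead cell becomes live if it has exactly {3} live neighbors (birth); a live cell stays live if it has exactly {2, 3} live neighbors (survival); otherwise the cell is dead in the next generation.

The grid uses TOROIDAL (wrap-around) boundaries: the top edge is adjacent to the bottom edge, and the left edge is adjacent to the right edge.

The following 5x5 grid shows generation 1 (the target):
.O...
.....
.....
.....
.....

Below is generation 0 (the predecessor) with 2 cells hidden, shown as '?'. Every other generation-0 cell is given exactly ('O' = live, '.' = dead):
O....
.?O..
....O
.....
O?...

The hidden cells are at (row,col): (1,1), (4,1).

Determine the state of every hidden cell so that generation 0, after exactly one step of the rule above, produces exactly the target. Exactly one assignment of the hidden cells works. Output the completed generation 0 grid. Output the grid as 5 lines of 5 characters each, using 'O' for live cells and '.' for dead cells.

Hidden generation-0 cells (in order): (1,1), (4,1).
A hidden cell only influences target cells in its own 3x3 neighborhood. Try each of the 2^2 = 4 assignments, step the completed generation 0 forward once under B3/S23, and compare with the target:
  (1,1)=. (4,1)=. -> step reproduces the target at every cell -> ACCEPT
  (1,1)=. (4,1)=O -> step gives (0,0)='O' but target has '.' -> reject
  (1,1)=O (4,1)=. -> step gives (0,0)='O' but target has '.' -> reject
  (1,1)=O (4,1)=O -> step gives (0,0)='O' but target has '.' -> reject
Unique solution: (1,1)=dead, (4,1)=dead.
Check: live-neighbor counts of every cell in the completed generation 0:
13112
22022
11120
21012
12002
Applying B3/S23 to generation 0 with these counts gives:
.O...
.....
.....
.....
.....
which matches the target exactly.

Answer: O....
..O..
....O
.....
O....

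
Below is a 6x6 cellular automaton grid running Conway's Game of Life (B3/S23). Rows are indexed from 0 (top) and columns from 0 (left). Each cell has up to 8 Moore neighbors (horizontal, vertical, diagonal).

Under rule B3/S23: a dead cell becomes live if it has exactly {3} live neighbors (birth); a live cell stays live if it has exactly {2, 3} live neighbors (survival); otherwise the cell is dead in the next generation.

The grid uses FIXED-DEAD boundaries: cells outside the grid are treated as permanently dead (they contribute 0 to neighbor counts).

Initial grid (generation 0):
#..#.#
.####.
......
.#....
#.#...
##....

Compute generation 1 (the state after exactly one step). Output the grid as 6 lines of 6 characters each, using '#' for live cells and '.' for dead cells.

Answer: .#.#..
.####.
.#.#..
.#....
#.#...
##....

Derivation:
Simulating step by step:
Generation 0 (given above): 12 live cells
Generation 1: 13 live cells
(generation 1 grid is the final answer)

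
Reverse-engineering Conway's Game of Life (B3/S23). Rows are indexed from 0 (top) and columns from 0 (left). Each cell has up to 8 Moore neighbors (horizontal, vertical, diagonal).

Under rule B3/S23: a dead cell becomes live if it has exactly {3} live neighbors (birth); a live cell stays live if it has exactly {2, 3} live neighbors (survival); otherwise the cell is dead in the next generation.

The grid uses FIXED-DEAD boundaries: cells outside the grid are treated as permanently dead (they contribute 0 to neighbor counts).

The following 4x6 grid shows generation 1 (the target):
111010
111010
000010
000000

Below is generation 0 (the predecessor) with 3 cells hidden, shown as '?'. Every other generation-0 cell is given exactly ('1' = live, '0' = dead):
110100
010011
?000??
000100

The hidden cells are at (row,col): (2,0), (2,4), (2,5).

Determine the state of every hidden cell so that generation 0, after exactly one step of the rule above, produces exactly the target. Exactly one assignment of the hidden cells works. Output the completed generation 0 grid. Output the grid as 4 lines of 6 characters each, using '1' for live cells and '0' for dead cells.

Answer: 110100
010011
000000
000100

Derivation:
Hidden generation-0 cells (in order): (2,0), (2,4), (2,5).
A hidden cell only influences target cells in its own 3x3 neighborhood. Try each of the 2^3 = 8 assignments, step the completed generation 0 forward once under B3/S23, and compare with the target:
  (2,0)=0 (2,4)=0 (2,5)=0 -> step reproduces the target at every cell -> ACCEPT
  (2,0)=0 (2,4)=0 (2,5)=1 -> step gives (1,5)='1' but target has '0' -> reject
  (2,0)=0 (2,4)=1 (2,5)=0 -> step gives (1,3)='1' but target has '0' -> reject
  (2,0)=0 (2,4)=1 (2,5)=1 -> step gives (1,3)='1' but target has '0' -> reject
  (2,0)=1 (2,4)=0 (2,5)=0 -> step gives (1,0)='0' but target has '1' -> reject
  (2,0)=1 (2,4)=0 (2,5)=1 -> step gives (1,0)='0' but target has '1' -> reject
  (2,0)=1 (2,4)=1 (2,5)=0 -> step gives (1,0)='0' but target has '1' -> reject
  (2,0)=1 (2,4)=1 (2,5)=1 -> step gives (1,0)='0' but target has '1' -> reject
Unique solution: (2,0)=dead, (2,4)=dead, (2,5)=dead.
Check: live-neighbor counts of every cell in the completed generation 0:
223132
323221
112232
001010
Applying B3/S23 to generation 0 with these counts gives:
111010
111010
000010
000000
which matches the target exactly.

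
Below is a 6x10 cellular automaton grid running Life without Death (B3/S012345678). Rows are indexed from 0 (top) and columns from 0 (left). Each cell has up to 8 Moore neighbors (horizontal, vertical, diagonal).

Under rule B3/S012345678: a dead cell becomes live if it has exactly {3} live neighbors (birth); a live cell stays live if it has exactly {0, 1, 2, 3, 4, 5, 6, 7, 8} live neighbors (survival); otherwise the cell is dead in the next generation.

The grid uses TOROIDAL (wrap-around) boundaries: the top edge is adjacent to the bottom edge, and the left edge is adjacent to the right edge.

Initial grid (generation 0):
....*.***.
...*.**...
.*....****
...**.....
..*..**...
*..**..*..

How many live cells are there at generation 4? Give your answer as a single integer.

Simulating step by step:
Generation 0 (given above): 21 live cells
Generation 1: 28 live cells
....*.***.
...****..*
.***..****
..***...*.
..*..**...
*..**..**.
Generation 2: 35 live cells
....*.***.
*..****..*
****..****
..***...**
.**..**.**
*..**..***
Generation 3: 37 live cells
....*.***.
*..****..*
****..****
..***...**
.**..**.**
*****..***
Generation 4: 37 live cells
....*.***.
*..****..*
****..****
..***...**
.**..**.**
*****..***
Population at generation 4: 37

Answer: 37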